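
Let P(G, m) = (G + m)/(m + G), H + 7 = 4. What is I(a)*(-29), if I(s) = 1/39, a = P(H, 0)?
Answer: -29/39 ≈ -0.74359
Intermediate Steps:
H = -3 (H = -7 + 4 = -3)
P(G, m) = 1 (P(G, m) = (G + m)/(G + m) = 1)
a = 1
I(s) = 1/39
I(a)*(-29) = (1/39)*(-29) = -29/39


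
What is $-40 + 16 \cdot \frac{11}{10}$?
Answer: $- \frac{112}{5} \approx -22.4$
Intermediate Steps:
$-40 + 16 \cdot \frac{11}{10} = -40 + \frac{88}{5} = - \frac{112}{5}$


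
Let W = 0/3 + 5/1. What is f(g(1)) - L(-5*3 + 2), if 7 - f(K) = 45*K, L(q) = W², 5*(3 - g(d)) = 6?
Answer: -99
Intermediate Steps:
W = 5 (W = 0*(⅓) + 5*1 = 0 + 5 = 5)
g(d) = 9/5 (g(d) = 3 - ⅕*6 = 3 - 6/5 = 9/5)
L(q) = 25 (L(q) = 5² = 25)
f(K) = 7 - 45*K
f(g(1)) - L(-5*3 + 2) = (7 - 45*9/5) - 1*25 = (7 - 81) - 25 = -74 - 25 = -99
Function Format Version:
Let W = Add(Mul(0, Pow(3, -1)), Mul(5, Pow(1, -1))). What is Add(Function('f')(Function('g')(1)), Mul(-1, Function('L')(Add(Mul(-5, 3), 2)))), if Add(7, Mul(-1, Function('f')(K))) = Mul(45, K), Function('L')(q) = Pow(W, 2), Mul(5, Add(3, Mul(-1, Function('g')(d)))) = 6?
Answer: -99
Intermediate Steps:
W = 5 (W = Add(Mul(0, Rational(1, 3)), Mul(5, 1)) = Add(0, 5) = 5)
Function('g')(d) = Rational(9, 5) (Function('g')(d) = Add(3, Mul(Rational(-1, 5), 6)) = Add(3, Rational(-6, 5)) = Rational(9, 5))
Function('L')(q) = 25 (Function('L')(q) = Pow(5, 2) = 25)
Function('f')(K) = Add(7, Mul(-45, K)) (Function('f')(K) = Add(7, Mul(-1, Mul(45, K))) = Add(7, Mul(-45, K)))
Add(Function('f')(Function('g')(1)), Mul(-1, Function('L')(Add(Mul(-5, 3), 2)))) = Add(Add(7, Mul(-45, Rational(9, 5))), Mul(-1, 25)) = Add(Add(7, -81), -25) = Add(-74, -25) = -99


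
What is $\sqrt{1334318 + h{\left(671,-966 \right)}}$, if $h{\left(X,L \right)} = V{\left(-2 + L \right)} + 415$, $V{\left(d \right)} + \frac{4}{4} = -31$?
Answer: $\sqrt{1334701} \approx 1155.3$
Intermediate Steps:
$V{\left(d \right)} = -32$ ($V{\left(d \right)} = -1 - 31 = -32$)
$h{\left(X,L \right)} = 383$ ($h{\left(X,L \right)} = -32 + 415 = 383$)
$\sqrt{1334318 + h{\left(671,-966 \right)}} = \sqrt{1334318 + 383} = \sqrt{1334701}$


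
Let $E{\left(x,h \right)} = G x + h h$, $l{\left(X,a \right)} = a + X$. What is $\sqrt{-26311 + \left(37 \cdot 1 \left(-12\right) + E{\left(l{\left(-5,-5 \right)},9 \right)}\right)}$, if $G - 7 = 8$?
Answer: $2 i \sqrt{6706} \approx 163.78 i$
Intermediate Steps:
$G = 15$ ($G = 7 + 8 = 15$)
$l{\left(X,a \right)} = X + a$
$E{\left(x,h \right)} = h^{2} + 15 x$ ($E{\left(x,h \right)} = 15 x + h h = 15 x + h^{2} = h^{2} + 15 x$)
$\sqrt{-26311 + \left(37 \cdot 1 \left(-12\right) + E{\left(l{\left(-5,-5 \right)},9 \right)}\right)} = \sqrt{-26311 + \left(37 \cdot 1 \left(-12\right) + \left(9^{2} + 15 \left(-5 - 5\right)\right)\right)} = \sqrt{-26311 + \left(37 \left(-12\right) + \left(81 + 15 \left(-10\right)\right)\right)} = \sqrt{-26311 + \left(-444 + \left(81 - 150\right)\right)} = \sqrt{-26311 - 513} = \sqrt{-26824} = 2 i \sqrt{6706}$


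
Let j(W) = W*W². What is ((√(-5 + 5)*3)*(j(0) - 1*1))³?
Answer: 0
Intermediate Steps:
j(W) = W³
((√(-5 + 5)*3)*(j(0) - 1*1))³ = ((√(-5 + 5)*3)*(0³ - 1*1))³ = ((√0*3)*(0 - 1))³ = ((0*3)*(-1))³ = (0*(-1))³ = 0³ = 0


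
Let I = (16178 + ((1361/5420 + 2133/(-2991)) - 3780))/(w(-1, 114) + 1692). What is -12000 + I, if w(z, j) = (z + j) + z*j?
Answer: -109585699008183/9137724340 ≈ -11993.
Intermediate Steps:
w(z, j) = j + z + j*z (w(z, j) = (j + z) + j*z = j + z + j*z)
I = 66993071817/9137724340 (I = (16178 + ((1361/5420 + 2133/(-2991)) - 3780))/((114 - 1 + 114*(-1)) + 1692) = (16178 + ((1361*(1/5420) + 2133*(-1/2991)) - 3780))/((114 - 1 - 114) + 1692) = (16178 + ((1361/5420 - 711/997) - 3780))/(-1 + 1692) = (16178 + (-2496703/5403740 - 3780))/1691 = (16178 - 20428633903/5403740)*(1/1691) = (66993071817/5403740)*(1/1691) = 66993071817/9137724340 ≈ 7.3315)
-12000 + I = -12000 + 66993071817/9137724340 = -109585699008183/9137724340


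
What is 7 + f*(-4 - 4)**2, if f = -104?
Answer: -6649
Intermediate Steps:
7 + f*(-4 - 4)**2 = 7 - 104*(-4 - 4)**2 = 7 - 104*(-8)**2 = 7 - 104*64 = 7 - 6656 = -6649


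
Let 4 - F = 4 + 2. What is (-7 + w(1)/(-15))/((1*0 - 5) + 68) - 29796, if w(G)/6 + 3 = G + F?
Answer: -1042863/35 ≈ -29796.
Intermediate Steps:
F = -2 (F = 4 - (4 + 2) = 4 - 1*6 = 4 - 6 = -2)
w(G) = -30 + 6*G (w(G) = -18 + 6*(G - 2) = -18 + 6*(-2 + G) = -18 + (-12 + 6*G) = -30 + 6*G)
(-7 + w(1)/(-15))/((1*0 - 5) + 68) - 29796 = (-7 + (-30 + 6*1)/(-15))/((1*0 - 5) + 68) - 29796 = (-7 + (-30 + 6)*(-1/15))/((0 - 5) + 68) - 29796 = (-7 - 24*(-1/15))/(-5 + 68) - 29796 = (-7 + 8/5)/63 - 29796 = -27/5*1/63 - 29796 = -3/35 - 29796 = -1042863/35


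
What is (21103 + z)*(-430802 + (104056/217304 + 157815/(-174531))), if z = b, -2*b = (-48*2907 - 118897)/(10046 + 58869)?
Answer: -20207270756569125913953/2222525417585 ≈ -9.0920e+9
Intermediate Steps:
b = 36919/19690 (b = -(-48*2907 - 118897)/(2*(10046 + 58869)) = -(-139536 - 118897)/(2*68915) = -(-258433)/(2*68915) = -½*(-36919/9845) = 36919/19690 ≈ 1.8750)
z = 36919/19690 ≈ 1.8750
(21103 + z)*(-430802 + (104056/217304 + 157815/(-174531))) = (21103 + 36919/19690)*(-430802 + (104056/217304 + 157815/(-174531))) = 415554989*(-430802 + (104056*(1/217304) + 157815*(-1/174531)))/19690 = 415554989*(-430802 + (13007/27163 - 7515/8311))/19690 = 415554989*(-430802 - 96028768/225751693)/19690 = (415554989/19690)*(-97254376876554/225751693) = -20207270756569125913953/2222525417585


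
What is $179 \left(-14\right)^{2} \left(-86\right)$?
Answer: $-3017224$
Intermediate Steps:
$179 \left(-14\right)^{2} \left(-86\right) = 179 \cdot 196 \left(-86\right) = 35084 \left(-86\right) = -3017224$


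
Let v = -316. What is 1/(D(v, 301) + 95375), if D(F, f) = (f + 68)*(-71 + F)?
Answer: -1/47428 ≈ -2.1085e-5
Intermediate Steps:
D(F, f) = (-71 + F)*(68 + f) (D(F, f) = (68 + f)*(-71 + F) = (-71 + F)*(68 + f))
1/(D(v, 301) + 95375) = 1/((-4828 - 71*301 + 68*(-316) - 316*301) + 95375) = 1/((-4828 - 21371 - 21488 - 95116) + 95375) = 1/(-142803 + 95375) = 1/(-47428) = -1/47428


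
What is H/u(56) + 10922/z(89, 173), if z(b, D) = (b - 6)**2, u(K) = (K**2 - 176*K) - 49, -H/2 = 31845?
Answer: 512691428/46631641 ≈ 10.994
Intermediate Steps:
H = -63690 (H = -2*31845 = -63690)
u(K) = -49 + K**2 - 176*K
z(b, D) = (-6 + b)**2
H/u(56) + 10922/z(89, 173) = -63690/(-49 + 56**2 - 176*56) + 10922/((-6 + 89)**2) = -63690/(-49 + 3136 - 9856) + 10922/(83**2) = -63690/(-6769) + 10922/6889 = -63690*(-1/6769) + 10922*(1/6889) = 63690/6769 + 10922/6889 = 512691428/46631641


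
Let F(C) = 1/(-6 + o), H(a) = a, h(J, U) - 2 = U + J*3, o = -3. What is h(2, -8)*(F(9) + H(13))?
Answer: 0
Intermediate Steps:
h(J, U) = 2 + U + 3*J (h(J, U) = 2 + (U + J*3) = 2 + (U + 3*J) = 2 + U + 3*J)
F(C) = -⅑ (F(C) = 1/(-6 - 3) = 1/(-9) = -⅑)
h(2, -8)*(F(9) + H(13)) = (2 - 8 + 3*2)*(-⅑ + 13) = (2 - 8 + 6)*(116/9) = 0*(116/9) = 0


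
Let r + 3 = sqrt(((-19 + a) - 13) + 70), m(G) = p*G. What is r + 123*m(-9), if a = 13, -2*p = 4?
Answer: 2211 + sqrt(51) ≈ 2218.1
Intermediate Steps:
p = -2 (p = -1/2*4 = -2)
m(G) = -2*G
r = -3 + sqrt(51) (r = -3 + sqrt(((-19 + 13) - 13) + 70) = -3 + sqrt((-6 - 13) + 70) = -3 + sqrt(-19 + 70) = -3 + sqrt(51) ≈ 4.1414)
r + 123*m(-9) = (-3 + sqrt(51)) + 123*(-2*(-9)) = (-3 + sqrt(51)) + 123*18 = (-3 + sqrt(51)) + 2214 = 2211 + sqrt(51)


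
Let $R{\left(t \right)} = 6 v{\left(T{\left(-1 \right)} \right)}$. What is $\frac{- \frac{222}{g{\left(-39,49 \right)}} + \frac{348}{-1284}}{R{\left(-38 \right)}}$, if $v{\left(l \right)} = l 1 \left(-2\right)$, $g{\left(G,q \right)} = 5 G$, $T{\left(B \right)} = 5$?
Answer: $- \frac{2011}{139100} \approx -0.014457$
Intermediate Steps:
$v{\left(l \right)} = - 2 l$ ($v{\left(l \right)} = l \left(-2\right) = - 2 l$)
$R{\left(t \right)} = -60$ ($R{\left(t \right)} = 6 \left(\left(-2\right) 5\right) = 6 \left(-10\right) = -60$)
$\frac{- \frac{222}{g{\left(-39,49 \right)}} + \frac{348}{-1284}}{R{\left(-38 \right)}} = \frac{- \frac{222}{5 \left(-39\right)} + \frac{348}{-1284}}{-60} = \left(- \frac{222}{-195} + 348 \left(- \frac{1}{1284}\right)\right) \left(- \frac{1}{60}\right) = \left(\left(-222\right) \left(- \frac{1}{195}\right) - \frac{29}{107}\right) \left(- \frac{1}{60}\right) = \left(\frac{74}{65} - \frac{29}{107}\right) \left(- \frac{1}{60}\right) = \frac{6033}{6955} \left(- \frac{1}{60}\right) = - \frac{2011}{139100}$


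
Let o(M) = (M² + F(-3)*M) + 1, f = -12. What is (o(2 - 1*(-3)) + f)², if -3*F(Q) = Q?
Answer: 361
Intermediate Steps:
F(Q) = -Q/3
o(M) = 1 + M + M² (o(M) = (M² + (-⅓*(-3))*M) + 1 = (M² + 1*M) + 1 = (M² + M) + 1 = (M + M²) + 1 = 1 + M + M²)
(o(2 - 1*(-3)) + f)² = ((1 + (2 - 1*(-3)) + (2 - 1*(-3))²) - 12)² = ((1 + (2 + 3) + (2 + 3)²) - 12)² = ((1 + 5 + 5²) - 12)² = ((1 + 5 + 25) - 12)² = (31 - 12)² = 19² = 361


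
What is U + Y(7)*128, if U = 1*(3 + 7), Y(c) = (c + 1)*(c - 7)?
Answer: 10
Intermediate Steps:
Y(c) = (1 + c)*(-7 + c)
U = 10 (U = 1*10 = 10)
U + Y(7)*128 = 10 + (-7 + 7² - 6*7)*128 = 10 + (-7 + 49 - 42)*128 = 10 + 0*128 = 10 + 0 = 10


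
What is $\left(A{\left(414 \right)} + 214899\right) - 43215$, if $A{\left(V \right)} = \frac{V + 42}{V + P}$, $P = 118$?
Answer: $\frac{1201794}{7} \approx 1.7168 \cdot 10^{5}$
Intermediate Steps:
$A{\left(V \right)} = \frac{42 + V}{118 + V}$ ($A{\left(V \right)} = \frac{V + 42}{V + 118} = \frac{42 + V}{118 + V}$)
$\left(A{\left(414 \right)} + 214899\right) - 43215 = \left(\frac{42 + 414}{118 + 414} + 214899\right) - 43215 = \left(\frac{1}{532} \cdot 456 + 214899\right) - 43215 = \left(\frac{6}{7} + 214899\right) - 43215 = \frac{1504299}{7} - 43215 = \frac{1201794}{7}$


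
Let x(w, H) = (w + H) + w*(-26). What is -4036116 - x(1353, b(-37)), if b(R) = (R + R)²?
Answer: -4007767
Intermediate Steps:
b(R) = 4*R² (b(R) = (2*R)² = 4*R²)
x(w, H) = H - 25*w (x(w, H) = (H + w) - 26*w = H - 25*w)
-4036116 - x(1353, b(-37)) = -4036116 - (4*(-37)² - 25*1353) = -4036116 - (4*1369 - 33825) = -4036116 - (5476 - 33825) = -4036116 - 1*(-28349) = -4036116 + 28349 = -4007767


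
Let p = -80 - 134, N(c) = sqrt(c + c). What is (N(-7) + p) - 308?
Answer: -522 + I*sqrt(14) ≈ -522.0 + 3.7417*I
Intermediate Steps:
N(c) = sqrt(2)*sqrt(c) (N(c) = sqrt(2*c) = sqrt(2)*sqrt(c))
p = -214
(N(-7) + p) - 308 = (sqrt(2)*sqrt(-7) - 214) - 308 = (sqrt(2)*(I*sqrt(7)) - 214) - 308 = (I*sqrt(14) - 214) - 308 = (-214 + I*sqrt(14)) - 308 = -522 + I*sqrt(14)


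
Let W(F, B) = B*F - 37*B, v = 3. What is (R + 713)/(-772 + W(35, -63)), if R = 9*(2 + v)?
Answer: -379/323 ≈ -1.1734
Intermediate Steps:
R = 45 (R = 9*(2 + 3) = 9*5 = 45)
W(F, B) = -37*B + B*F
(R + 713)/(-772 + W(35, -63)) = (45 + 713)/(-772 - 63*(-37 + 35)) = 758/(-772 - 63*(-2)) = 758/(-772 + 126) = 758/(-646) = 758*(-1/646) = -379/323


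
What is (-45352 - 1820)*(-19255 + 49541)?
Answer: -1428651192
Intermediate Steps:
(-45352 - 1820)*(-19255 + 49541) = -47172*30286 = -1428651192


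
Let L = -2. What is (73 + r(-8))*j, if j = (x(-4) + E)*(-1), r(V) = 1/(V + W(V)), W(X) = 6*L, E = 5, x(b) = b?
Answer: -1459/20 ≈ -72.950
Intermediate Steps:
W(X) = -12 (W(X) = 6*(-2) = -12)
r(V) = 1/(-12 + V) (r(V) = 1/(V - 12) = 1/(-12 + V))
j = -1 (j = (-4 + 5)*(-1) = 1*(-1) = -1)
(73 + r(-8))*j = (73 + 1/(-12 - 8))*(-1) = (73 + 1/(-20))*(-1) = (73 - 1/20)*(-1) = (1459/20)*(-1) = -1459/20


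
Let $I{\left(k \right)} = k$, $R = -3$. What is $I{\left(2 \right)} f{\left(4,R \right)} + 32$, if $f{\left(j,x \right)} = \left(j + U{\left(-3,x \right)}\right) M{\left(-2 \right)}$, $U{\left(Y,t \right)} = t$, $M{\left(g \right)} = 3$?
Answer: $38$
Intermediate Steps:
$f{\left(j,x \right)} = 3 j + 3 x$ ($f{\left(j,x \right)} = \left(j + x\right) 3 = 3 j + 3 x$)
$I{\left(2 \right)} f{\left(4,R \right)} + 32 = 2 \left(3 \cdot 4 + 3 \left(-3\right)\right) + 32 = 2 \left(12 - 9\right) + 32 = 2 \cdot 3 + 32 = 6 + 32 = 38$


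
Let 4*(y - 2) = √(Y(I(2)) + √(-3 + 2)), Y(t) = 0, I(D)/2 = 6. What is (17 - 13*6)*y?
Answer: -122 - 61*√I/4 ≈ -132.78 - 10.783*I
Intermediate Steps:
I(D) = 12 (I(D) = 2*6 = 12)
y = 2 + √I/4 (y = 2 + √(0 + √(-3 + 2))/4 = 2 + √(0 + √(-1))/4 = 2 + √(0 + I)/4 = 2 + √I/4 ≈ 2.1768 + 0.17678*I)
(17 - 13*6)*y = (17 - 13*6)*(2 + √I/4) = (17 - 78)*(2 + √I/4) = -61*(2 + √I/4) = -122 - 61*√I/4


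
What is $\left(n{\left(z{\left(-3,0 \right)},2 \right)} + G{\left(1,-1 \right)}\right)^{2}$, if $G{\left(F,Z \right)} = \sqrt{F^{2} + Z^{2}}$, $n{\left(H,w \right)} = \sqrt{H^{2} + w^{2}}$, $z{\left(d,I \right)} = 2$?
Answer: $18$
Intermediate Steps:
$\left(n{\left(z{\left(-3,0 \right)},2 \right)} + G{\left(1,-1 \right)}\right)^{2} = \left(\sqrt{2^{2} + 2^{2}} + \sqrt{1^{2} + \left(-1\right)^{2}}\right)^{2} = \left(\sqrt{4 + 4} + \sqrt{1 + 1}\right)^{2} = \left(\sqrt{8} + \sqrt{2}\right)^{2} = \left(2 \sqrt{2} + \sqrt{2}\right)^{2} = \left(3 \sqrt{2}\right)^{2} = 18$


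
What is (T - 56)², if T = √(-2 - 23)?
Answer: 3111 - 560*I ≈ 3111.0 - 560.0*I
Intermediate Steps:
T = 5*I (T = √(-25) = 5*I ≈ 5.0*I)
(T - 56)² = (5*I - 56)² = (-56 + 5*I)²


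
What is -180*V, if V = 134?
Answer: -24120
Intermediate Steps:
-180*V = -180*134 = -24120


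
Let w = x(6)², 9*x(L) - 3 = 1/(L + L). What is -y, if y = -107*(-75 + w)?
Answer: -93457117/11664 ≈ -8012.4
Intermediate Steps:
x(L) = ⅓ + 1/(18*L) (x(L) = ⅓ + 1/(9*(L + L)) = ⅓ + 1/(9*((2*L))) = ⅓ + (1/(2*L))/9 = ⅓ + 1/(18*L))
w = 1369/11664 (w = ((1/18)*(1 + 6*6)/6)² = ((1/18)*(⅙)*(1 + 36))² = ((1/18)*(⅙)*37)² = (37/108)² = 1369/11664 ≈ 0.11737)
y = 93457117/11664 (y = -107*(-75 + 1369/11664) = -107*(-873431/11664) = 93457117/11664 ≈ 8012.4)
-y = -1*93457117/11664 = -93457117/11664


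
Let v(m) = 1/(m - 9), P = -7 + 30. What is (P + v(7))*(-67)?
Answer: -3015/2 ≈ -1507.5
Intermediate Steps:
P = 23
v(m) = 1/(-9 + m)
(P + v(7))*(-67) = (23 + 1/(-9 + 7))*(-67) = (23 + 1/(-2))*(-67) = (23 - ½)*(-67) = (45/2)*(-67) = -3015/2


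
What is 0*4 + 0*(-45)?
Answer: 0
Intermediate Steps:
0*4 + 0*(-45) = 0 + 0 = 0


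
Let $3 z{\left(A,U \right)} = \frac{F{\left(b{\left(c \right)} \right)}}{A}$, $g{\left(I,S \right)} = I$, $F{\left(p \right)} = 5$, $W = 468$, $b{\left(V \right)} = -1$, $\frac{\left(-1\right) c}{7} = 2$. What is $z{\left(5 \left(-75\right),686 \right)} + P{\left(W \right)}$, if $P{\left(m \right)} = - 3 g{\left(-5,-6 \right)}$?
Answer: $\frac{3374}{225} \approx 14.996$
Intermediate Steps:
$c = -14$ ($c = \left(-7\right) 2 = -14$)
$z{\left(A,U \right)} = \frac{5}{3 A}$ ($z{\left(A,U \right)} = \frac{5 \frac{1}{A}}{3} = \frac{5}{3 A}$)
$P{\left(m \right)} = 15$ ($P{\left(m \right)} = \left(-3\right) \left(-5\right) = 15$)
$z{\left(5 \left(-75\right),686 \right)} + P{\left(W \right)} = \frac{5}{3 \cdot 5 \left(-75\right)} + 15 = \frac{5}{3 \left(-375\right)} + 15 = \frac{5}{3} \left(- \frac{1}{375}\right) + 15 = - \frac{1}{225} + 15 = \frac{3374}{225}$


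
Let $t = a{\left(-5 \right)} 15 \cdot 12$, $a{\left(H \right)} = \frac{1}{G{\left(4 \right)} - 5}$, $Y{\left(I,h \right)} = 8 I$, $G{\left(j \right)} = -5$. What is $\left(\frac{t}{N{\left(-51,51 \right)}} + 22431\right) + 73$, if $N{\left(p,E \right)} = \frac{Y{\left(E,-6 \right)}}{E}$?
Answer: $\frac{90007}{4} \approx 22502.0$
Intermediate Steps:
$a{\left(H \right)} = - \frac{1}{10}$ ($a{\left(H \right)} = \frac{1}{-5 - 5} = \frac{1}{-10} = - \frac{1}{10}$)
$N{\left(p,E \right)} = 8$ ($N{\left(p,E \right)} = \frac{8 E}{E} = 8$)
$t = -18$ ($t = \left(- \frac{1}{10}\right) 15 \cdot 12 = \left(- \frac{3}{2}\right) 12 = -18$)
$\left(\frac{t}{N{\left(-51,51 \right)}} + 22431\right) + 73 = \left(- \frac{18}{8} + 22431\right) + 73 = \left(\left(-18\right) \frac{1}{8} + 22431\right) + 73 = \left(- \frac{9}{4} + 22431\right) + 73 = \frac{89715}{4} + 73 = \frac{90007}{4}$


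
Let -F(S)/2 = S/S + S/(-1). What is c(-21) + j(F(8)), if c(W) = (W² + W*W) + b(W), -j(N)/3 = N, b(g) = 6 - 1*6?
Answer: 840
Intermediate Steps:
b(g) = 0 (b(g) = 6 - 6 = 0)
F(S) = -2 + 2*S (F(S) = -2*(S/S + S/(-1)) = -2*(1 + S*(-1)) = -2*(1 - S) = -2 + 2*S)
j(N) = -3*N
c(W) = 2*W² (c(W) = (W² + W*W) + 0 = (W² + W²) + 0 = 2*W² + 0 = 2*W²)
c(-21) + j(F(8)) = 2*(-21)² - 3*(-2 + 2*8) = 2*441 - 3*(-2 + 16) = 882 - 3*14 = 882 - 42 = 840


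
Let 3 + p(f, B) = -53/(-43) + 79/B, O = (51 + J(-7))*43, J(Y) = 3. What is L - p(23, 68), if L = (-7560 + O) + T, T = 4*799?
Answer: -5969037/2924 ≈ -2041.4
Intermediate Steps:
O = 2322 (O = (51 + 3)*43 = 54*43 = 2322)
p(f, B) = -76/43 + 79/B (p(f, B) = -3 + (-53/(-43) + 79/B) = -3 + (-53*(-1/43) + 79/B) = -3 + (53/43 + 79/B) = -76/43 + 79/B)
T = 3196
L = -2042 (L = (-7560 + 2322) + 3196 = -5238 + 3196 = -2042)
L - p(23, 68) = -2042 - (-76/43 + 79/68) = -2042 - 1*(-1771/2924) = -2042 + 1771/2924 = -5969037/2924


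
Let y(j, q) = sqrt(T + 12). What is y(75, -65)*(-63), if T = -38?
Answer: -63*I*sqrt(26) ≈ -321.24*I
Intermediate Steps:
y(j, q) = I*sqrt(26) (y(j, q) = sqrt(-38 + 12) = sqrt(-26) = I*sqrt(26))
y(75, -65)*(-63) = (I*sqrt(26))*(-63) = -63*I*sqrt(26)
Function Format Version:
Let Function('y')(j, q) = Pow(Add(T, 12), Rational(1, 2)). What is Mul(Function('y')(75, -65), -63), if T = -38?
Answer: Mul(-63, I, Pow(26, Rational(1, 2))) ≈ Mul(-321.24, I)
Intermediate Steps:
Function('y')(j, q) = Mul(I, Pow(26, Rational(1, 2))) (Function('y')(j, q) = Pow(Add(-38, 12), Rational(1, 2)) = Pow(-26, Rational(1, 2)) = Mul(I, Pow(26, Rational(1, 2))))
Mul(Function('y')(75, -65), -63) = Mul(Mul(I, Pow(26, Rational(1, 2))), -63) = Mul(-63, I, Pow(26, Rational(1, 2)))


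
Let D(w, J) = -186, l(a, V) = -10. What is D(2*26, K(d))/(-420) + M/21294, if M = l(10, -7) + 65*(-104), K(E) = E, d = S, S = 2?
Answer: 13301/106470 ≈ 0.12493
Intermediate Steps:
d = 2
M = -6770 (M = -10 + 65*(-104) = -10 - 6760 = -6770)
D(2*26, K(d))/(-420) + M/21294 = -186/(-420) - 6770/21294 = -186*(-1/420) - 6770*1/21294 = 31/70 - 3385/10647 = 13301/106470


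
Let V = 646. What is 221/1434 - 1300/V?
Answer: -860717/463182 ≈ -1.8583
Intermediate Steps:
221/1434 - 1300/V = 221/1434 - 1300/646 = 221*(1/1434) - 1300*1/646 = 221/1434 - 650/323 = -860717/463182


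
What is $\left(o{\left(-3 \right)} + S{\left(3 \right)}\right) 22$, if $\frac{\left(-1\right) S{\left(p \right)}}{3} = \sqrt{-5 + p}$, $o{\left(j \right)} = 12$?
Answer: $264 - 66 i \sqrt{2} \approx 264.0 - 93.338 i$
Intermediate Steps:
$S{\left(p \right)} = - 3 \sqrt{-5 + p}$
$\left(o{\left(-3 \right)} + S{\left(3 \right)}\right) 22 = \left(12 - 3 \sqrt{-5 + 3}\right) 22 = \left(12 - 3 \sqrt{-2}\right) 22 = \left(12 - 3 i \sqrt{2}\right) 22 = 264 - 66 i \sqrt{2}$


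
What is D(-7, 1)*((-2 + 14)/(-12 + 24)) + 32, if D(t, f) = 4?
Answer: 36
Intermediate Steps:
D(-7, 1)*((-2 + 14)/(-12 + 24)) + 32 = 4*((-2 + 14)/(-12 + 24)) + 32 = 4*(12/12) + 32 = 4*(12*(1/12)) + 32 = 4*1 + 32 = 4 + 32 = 36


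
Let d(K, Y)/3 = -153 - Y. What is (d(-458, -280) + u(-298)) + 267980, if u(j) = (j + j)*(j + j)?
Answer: 623577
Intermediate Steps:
u(j) = 4*j² (u(j) = (2*j)*(2*j) = 4*j²)
d(K, Y) = -459 - 3*Y (d(K, Y) = 3*(-153 - Y) = -459 - 3*Y)
(d(-458, -280) + u(-298)) + 267980 = ((-459 - 3*(-280)) + 4*(-298)²) + 267980 = ((-459 + 840) + 4*88804) + 267980 = (381 + 355216) + 267980 = 355597 + 267980 = 623577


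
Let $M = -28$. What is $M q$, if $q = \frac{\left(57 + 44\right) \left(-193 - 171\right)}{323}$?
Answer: $\frac{1029392}{323} \approx 3187.0$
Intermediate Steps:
$q = - \frac{36764}{323}$ ($q = 101 \left(-364\right) \frac{1}{323} = \left(-36764\right) \frac{1}{323} = - \frac{36764}{323} \approx -113.82$)
$M q = \left(-28\right) \left(- \frac{36764}{323}\right) = \frac{1029392}{323}$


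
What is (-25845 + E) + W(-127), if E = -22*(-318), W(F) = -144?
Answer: -18993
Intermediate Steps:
E = 6996
(-25845 + E) + W(-127) = (-25845 + 6996) - 144 = -18849 - 144 = -18993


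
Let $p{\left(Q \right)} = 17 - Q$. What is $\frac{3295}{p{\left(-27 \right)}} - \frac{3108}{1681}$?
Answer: $\frac{5402143}{73964} \approx 73.037$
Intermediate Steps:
$\frac{3295}{p{\left(-27 \right)}} - \frac{3108}{1681} = \frac{3295}{17 - -27} - \frac{3108}{1681} = \frac{3295}{17 + 27} - \frac{3108}{1681} = \frac{3295}{44} - \frac{3108}{1681} = \frac{5402143}{73964}$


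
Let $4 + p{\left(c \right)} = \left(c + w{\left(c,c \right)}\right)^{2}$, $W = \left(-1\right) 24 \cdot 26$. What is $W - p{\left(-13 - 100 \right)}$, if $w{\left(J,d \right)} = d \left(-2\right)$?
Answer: $-13389$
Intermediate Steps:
$w{\left(J,d \right)} = - 2 d$
$W = -624$ ($W = \left(-24\right) 26 = -624$)
$p{\left(c \right)} = -4 + c^{2}$ ($p{\left(c \right)} = -4 + \left(c - 2 c\right)^{2} = -4 + \left(- c\right)^{2} = -4 + c^{2}$)
$W - p{\left(-13 - 100 \right)} = -624 - \left(-4 + \left(-13 - 100\right)^{2}\right) = -624 - \left(-4 + \left(-113\right)^{2}\right) = -624 - \left(-4 + 12769\right) = -624 - 12765 = -13389$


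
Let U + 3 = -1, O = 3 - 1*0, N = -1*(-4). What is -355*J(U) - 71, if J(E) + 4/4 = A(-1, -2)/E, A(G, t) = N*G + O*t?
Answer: -1207/2 ≈ -603.50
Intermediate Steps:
N = 4
O = 3 (O = 3 + 0 = 3)
U = -4 (U = -3 - 1 = -4)
A(G, t) = 3*t + 4*G (A(G, t) = 4*G + 3*t = 3*t + 4*G)
J(E) = -1 - 10/E (J(E) = -1 + (3*(-2) + 4*(-1))/E = -1 + (-6 - 4)/E = -1 - 10/E)
-355*J(U) - 71 = -355*(-10 - 1*(-4))/(-4) - 71 = -(-355)*(-10 + 4)/4 - 71 = -(-355)*(-6)/4 - 71 = -355*3/2 - 71 = -1065/2 - 71 = -1207/2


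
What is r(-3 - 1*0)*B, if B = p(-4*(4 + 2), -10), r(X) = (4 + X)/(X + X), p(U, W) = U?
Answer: 4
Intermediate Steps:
r(X) = (4 + X)/(2*X) (r(X) = (4 + X)/((2*X)) = (4 + X)*(1/(2*X)) = (4 + X)/(2*X))
B = -24 (B = -4*(4 + 2) = -4*6 = -24)
r(-3 - 1*0)*B = ((4 + (-3 - 1*0))/(2*(-3 - 1*0)))*(-24) = ((4 + (-3 + 0))/(2*(-3 + 0)))*(-24) = ((½)*(4 - 3)/(-3))*(-24) = ((½)*(-⅓)*1)*(-24) = -⅙*(-24) = 4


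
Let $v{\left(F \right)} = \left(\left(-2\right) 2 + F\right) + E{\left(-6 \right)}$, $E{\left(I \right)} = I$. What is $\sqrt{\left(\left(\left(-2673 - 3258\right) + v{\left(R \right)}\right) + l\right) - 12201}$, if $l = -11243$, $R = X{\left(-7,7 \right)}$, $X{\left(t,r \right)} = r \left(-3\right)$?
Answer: $13 i \sqrt{174} \approx 171.48 i$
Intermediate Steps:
$X{\left(t,r \right)} = - 3 r$
$R = -21$ ($R = \left(-3\right) 7 = -21$)
$v{\left(F \right)} = -10 + F$ ($v{\left(F \right)} = \left(\left(-2\right) 2 + F\right) - 6 = \left(-4 + F\right) - 6 = -10 + F$)
$\sqrt{\left(\left(\left(-2673 - 3258\right) + v{\left(R \right)}\right) + l\right) - 12201} = \sqrt{\left(\left(\left(-2673 - 3258\right) - 31\right) - 11243\right) - 12201} = \sqrt{\left(\left(-5931 - 31\right) - 11243\right) - 12201} = \sqrt{\left(-5962 - 11243\right) - 12201} = \sqrt{-17205 - 12201} = \sqrt{-29406} = 13 i \sqrt{174}$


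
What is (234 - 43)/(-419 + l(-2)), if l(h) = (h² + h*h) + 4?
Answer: -191/407 ≈ -0.46929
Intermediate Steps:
l(h) = 4 + 2*h² (l(h) = (h² + h²) + 4 = 2*h² + 4 = 4 + 2*h²)
(234 - 43)/(-419 + l(-2)) = (234 - 43)/(-419 + (4 + 2*(-2)²)) = 191/(-419 + (4 + 2*4)) = 191/(-419 + (4 + 8)) = 191/(-419 + 12) = 191/(-407) = 191*(-1/407) = -191/407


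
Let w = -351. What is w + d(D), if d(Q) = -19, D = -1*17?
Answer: -370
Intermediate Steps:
D = -17
w + d(D) = -351 - 19 = -370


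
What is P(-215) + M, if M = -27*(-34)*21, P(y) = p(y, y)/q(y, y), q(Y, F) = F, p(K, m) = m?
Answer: 19279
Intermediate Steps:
P(y) = 1 (P(y) = y/y = 1)
M = 19278 (M = 918*21 = 19278)
P(-215) + M = 1 + 19278 = 19279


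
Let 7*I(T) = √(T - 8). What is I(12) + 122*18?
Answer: 15374/7 ≈ 2196.3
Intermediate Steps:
I(T) = √(-8 + T)/7 (I(T) = √(T - 8)/7 = √(-8 + T)/7)
I(12) + 122*18 = √(-8 + 12)/7 + 122*18 = √4/7 + 2196 = (⅐)*2 + 2196 = 2/7 + 2196 = 15374/7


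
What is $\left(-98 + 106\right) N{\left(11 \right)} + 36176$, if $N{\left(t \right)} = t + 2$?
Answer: $36280$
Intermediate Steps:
$N{\left(t \right)} = 2 + t$
$\left(-98 + 106\right) N{\left(11 \right)} + 36176 = \left(-98 + 106\right) \left(2 + 11\right) + 36176 = 8 \cdot 13 + 36176 = 104 + 36176 = 36280$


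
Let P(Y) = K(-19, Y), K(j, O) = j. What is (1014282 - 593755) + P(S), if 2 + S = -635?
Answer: 420508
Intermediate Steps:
S = -637 (S = -2 - 635 = -637)
P(Y) = -19
(1014282 - 593755) + P(S) = (1014282 - 593755) - 19 = 420527 - 19 = 420508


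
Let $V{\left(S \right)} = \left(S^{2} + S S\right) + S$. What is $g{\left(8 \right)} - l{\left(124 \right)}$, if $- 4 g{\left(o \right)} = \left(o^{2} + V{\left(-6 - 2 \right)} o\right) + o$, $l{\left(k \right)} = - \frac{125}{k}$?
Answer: $- \frac{31867}{124} \approx -256.99$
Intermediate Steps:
$V{\left(S \right)} = S + 2 S^{2}$ ($V{\left(S \right)} = \left(S^{2} + S^{2}\right) + S = 2 S^{2} + S = S + 2 S^{2}$)
$g{\left(o \right)} = - \frac{121 o}{4} - \frac{o^{2}}{4}$ ($g{\left(o \right)} = - \frac{\left(o^{2} + \left(-6 - 2\right) \left(1 + 2 \left(-6 - 2\right)\right) o\right) + o}{4} = - \frac{\left(o^{2} + - 8 \left(1 + 2 \left(-8\right)\right) o\right) + o}{4} = - \frac{\left(o^{2} + - 8 \left(1 - 16\right) o\right) + o}{4} = - \frac{\left(o^{2} + \left(-8\right) \left(-15\right) o\right) + o}{4} = - \frac{\left(o^{2} + 120 o\right) + o}{4} = - \frac{o^{2} + 121 o}{4} = - \frac{121 o}{4} - \frac{o^{2}}{4}$)
$g{\left(8 \right)} - l{\left(124 \right)} = \left(- \frac{1}{4}\right) 8 \left(121 + 8\right) - - \frac{125}{124} = \left(- \frac{1}{4}\right) 8 \cdot 129 - \left(-125\right) \frac{1}{124} = -258 - - \frac{125}{124} = -258 + \frac{125}{124} = - \frac{31867}{124}$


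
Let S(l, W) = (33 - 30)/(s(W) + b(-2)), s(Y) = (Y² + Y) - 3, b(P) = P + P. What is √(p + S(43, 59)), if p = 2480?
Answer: √30955591319/3533 ≈ 49.800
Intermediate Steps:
b(P) = 2*P
s(Y) = -3 + Y + Y² (s(Y) = (Y + Y²) - 3 = -3 + Y + Y²)
S(l, W) = 3/(-7 + W + W²) (S(l, W) = (33 - 30)/((-3 + W + W²) + 2*(-2)) = 3/((-3 + W + W²) - 4) = 3/(-7 + W + W²))
√(p + S(43, 59)) = √(2480 + 3/(-7 + 59 + 59²)) = √(2480 + 3/(-7 + 59 + 3481)) = √(2480 + 3/3533) = √(8761843/3533) = √30955591319/3533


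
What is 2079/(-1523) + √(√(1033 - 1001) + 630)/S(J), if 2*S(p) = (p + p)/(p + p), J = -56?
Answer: -2079/1523 + 2*√(630 + 4*√2) ≈ 49.059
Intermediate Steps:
S(p) = ½ (S(p) = ((p + p)/(p + p))/2 = ((2*p)/((2*p)))/2 = ((2*p)*(1/(2*p)))/2 = (½)*1 = ½)
2079/(-1523) + √(√(1033 - 1001) + 630)/S(J) = 2079/(-1523) + √(√(1033 - 1001) + 630)/(½) = 2079*(-1/1523) + √(√32 + 630)*2 = -2079/1523 + √(4*√2 + 630)*2 = -2079/1523 + √(630 + 4*√2)*2 = -2079/1523 + 2*√(630 + 4*√2)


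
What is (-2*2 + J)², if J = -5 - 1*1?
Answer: 100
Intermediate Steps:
J = -6 (J = -5 - 1 = -6)
(-2*2 + J)² = (-2*2 - 6)² = (-4 - 6)² = (-10)² = 100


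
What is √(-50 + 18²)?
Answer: √274 ≈ 16.553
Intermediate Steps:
√(-50 + 18²) = √(-50 + 324) = √274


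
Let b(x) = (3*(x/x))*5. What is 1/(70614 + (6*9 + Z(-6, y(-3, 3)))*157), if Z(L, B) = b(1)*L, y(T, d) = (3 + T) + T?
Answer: 1/64962 ≈ 1.5394e-5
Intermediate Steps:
y(T, d) = 3 + 2*T
b(x) = 15 (b(x) = (3*1)*5 = 3*5 = 15)
Z(L, B) = 15*L
1/(70614 + (6*9 + Z(-6, y(-3, 3)))*157) = 1/(70614 + (6*9 + 15*(-6))*157) = 1/(70614 + (54 - 90)*157) = 1/(70614 - 36*157) = 1/(70614 - 5652) = 1/64962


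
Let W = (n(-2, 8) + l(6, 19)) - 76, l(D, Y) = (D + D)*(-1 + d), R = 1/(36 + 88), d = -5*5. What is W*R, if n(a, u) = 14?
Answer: -187/62 ≈ -3.0161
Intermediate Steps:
d = -25
R = 1/124 ≈ 0.0080645
l(D, Y) = -52*D (l(D, Y) = (D + D)*(-1 - 25) = (2*D)*(-26) = -52*D)
W = -374 (W = (14 - 52*6) - 76 = (14 - 312) - 76 = -298 - 76 = -374)
W*R = -374*1/124 = -187/62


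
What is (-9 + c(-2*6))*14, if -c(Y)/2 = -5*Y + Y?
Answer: -1470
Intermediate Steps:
c(Y) = 8*Y (c(Y) = -2*(-5*Y + Y) = -(-8)*Y = 8*Y)
(-9 + c(-2*6))*14 = (-9 + 8*(-2*6))*14 = (-9 + 8*(-12))*14 = (-9 - 96)*14 = -105*14 = -1470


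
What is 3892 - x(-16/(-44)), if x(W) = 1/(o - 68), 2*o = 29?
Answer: 416446/107 ≈ 3892.0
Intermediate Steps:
o = 29/2 (o = (1/2)*29 = 29/2 ≈ 14.500)
x(W) = -2/107 (x(W) = 1/(29/2 - 68) = 1/(-107/2) = -2/107)
3892 - x(-16/(-44)) = 3892 - 1*(-2/107) = 3892 + 2/107 = 416446/107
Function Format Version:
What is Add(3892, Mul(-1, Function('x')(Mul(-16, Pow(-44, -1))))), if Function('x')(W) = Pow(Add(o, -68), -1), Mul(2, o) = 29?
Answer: Rational(416446, 107) ≈ 3892.0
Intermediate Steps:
o = Rational(29, 2) (o = Mul(Rational(1, 2), 29) = Rational(29, 2) ≈ 14.500)
Function('x')(W) = Rational(-2, 107) (Function('x')(W) = Pow(Add(Rational(29, 2), -68), -1) = Pow(Rational(-107, 2), -1) = Rational(-2, 107))
Add(3892, Mul(-1, Function('x')(Mul(-16, Pow(-44, -1))))) = Add(3892, Mul(-1, Rational(-2, 107))) = Add(3892, Rational(2, 107)) = Rational(416446, 107)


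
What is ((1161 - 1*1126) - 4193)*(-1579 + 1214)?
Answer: 1517670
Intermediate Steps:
((1161 - 1*1126) - 4193)*(-1579 + 1214) = ((1161 - 1126) - 4193)*(-365) = (35 - 4193)*(-365) = -4158*(-365) = 1517670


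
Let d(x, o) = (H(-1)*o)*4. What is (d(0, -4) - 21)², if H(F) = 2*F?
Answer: 121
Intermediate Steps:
d(x, o) = -8*o (d(x, o) = ((2*(-1))*o)*4 = -2*o*4 = -8*o)
(d(0, -4) - 21)² = (-8*(-4) - 21)² = (32 - 21)² = 11² = 121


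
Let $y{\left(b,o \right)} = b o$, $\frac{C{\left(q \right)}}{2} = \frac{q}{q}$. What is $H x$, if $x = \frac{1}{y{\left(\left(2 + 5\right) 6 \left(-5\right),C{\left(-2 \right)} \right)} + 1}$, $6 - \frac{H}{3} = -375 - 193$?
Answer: $- \frac{1722}{419} \approx -4.1098$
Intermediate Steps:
$C{\left(q \right)} = 2$ ($C{\left(q \right)} = 2 \frac{q}{q} = 2 \cdot 1 = 2$)
$H = 1722$ ($H = 18 - 3 \left(-375 - 193\right) = 18 - -1704 = 18 + 1704 = 1722$)
$x = - \frac{1}{419}$ ($x = \frac{1}{\left(2 + 5\right) 6 \left(-5\right) 2 + 1} = \frac{1}{7 \cdot 6 \left(-5\right) 2 + 1} = \frac{1}{42 \left(-5\right) 2 + 1} = \frac{1}{\left(-210\right) 2 + 1} = \frac{1}{-420 + 1} = \frac{1}{-419} = - \frac{1}{419} \approx -0.0023866$)
$H x = 1722 \left(- \frac{1}{419}\right) = - \frac{1722}{419}$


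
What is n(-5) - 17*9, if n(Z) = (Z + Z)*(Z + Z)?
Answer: -53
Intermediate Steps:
n(Z) = 4*Z² (n(Z) = (2*Z)*(2*Z) = 4*Z²)
n(-5) - 17*9 = 4*(-5)² - 17*9 = 4*25 - 153 = 100 - 153 = -53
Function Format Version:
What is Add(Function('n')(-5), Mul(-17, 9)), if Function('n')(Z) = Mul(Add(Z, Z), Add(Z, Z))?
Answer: -53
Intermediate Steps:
Function('n')(Z) = Mul(4, Pow(Z, 2)) (Function('n')(Z) = Mul(Mul(2, Z), Mul(2, Z)) = Mul(4, Pow(Z, 2)))
Add(Function('n')(-5), Mul(-17, 9)) = Add(Mul(4, Pow(-5, 2)), Mul(-17, 9)) = Add(Mul(4, 25), -153) = Add(100, -153) = -53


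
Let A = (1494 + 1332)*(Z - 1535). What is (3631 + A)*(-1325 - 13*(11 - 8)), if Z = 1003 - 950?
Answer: 5707659364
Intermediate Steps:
Z = 53
A = -4188132 (A = (1494 + 1332)*(53 - 1535) = 2826*(-1482) = -4188132)
(3631 + A)*(-1325 - 13*(11 - 8)) = (3631 - 4188132)*(-1325 - 13*(11 - 8)) = -4184501*(-1325 - 13*3) = -4184501*(-1325 - 39) = -4184501*(-1364) = 5707659364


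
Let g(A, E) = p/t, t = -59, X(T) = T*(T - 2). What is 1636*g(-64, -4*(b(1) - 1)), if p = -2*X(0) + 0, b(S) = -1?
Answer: 0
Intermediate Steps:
X(T) = T*(-2 + T)
p = 0 (p = -0*(-2 + 0) + 0 = -0*(-2) + 0 = -2*0 + 0 = 0 + 0 = 0)
g(A, E) = 0 (g(A, E) = 0/(-59) = 0*(-1/59) = 0)
1636*g(-64, -4*(b(1) - 1)) = 1636*0 = 0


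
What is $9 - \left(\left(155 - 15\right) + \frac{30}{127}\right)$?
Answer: $- \frac{16667}{127} \approx -131.24$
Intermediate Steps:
$9 - \left(\left(155 - 15\right) + \frac{30}{127}\right) = 9 - \left(140 + 30 \cdot \frac{1}{127}\right) = 9 - \left(140 + \frac{30}{127}\right) = 9 - \frac{17810}{127} = - \frac{16667}{127}$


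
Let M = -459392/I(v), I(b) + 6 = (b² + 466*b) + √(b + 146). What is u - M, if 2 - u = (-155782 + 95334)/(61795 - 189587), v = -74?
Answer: -24047595211588/1680888358597 - 689088*√2/210453031 ≈ -14.311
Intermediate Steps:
I(b) = -6 + b² + √(146 + b) + 466*b (I(b) = -6 + ((b² + 466*b) + √(b + 146)) = -6 + ((b² + 466*b) + √(146 + b)) = -6 + (b² + √(146 + b) + 466*b) = -6 + b² + √(146 + b) + 466*b)
M = -459392/(-29014 + 6*√2) (M = -459392/(-6 + (-74)² + √(146 - 74) + 466*(-74)) = -459392/(-6 + 5476 + √72 - 34484) = -459392/(-6 + 5476 + 6*√2 - 34484) = -459392/(-29014 + 6*√2) ≈ 15.838)
u = 12196/7987 (u = 2 - (-155782 + 95334)/(61795 - 189587) = 2 - (-60448)/(-127792) = 2 - (-60448)*(-1)/127792 = 2 - 1*3778/7987 = 2 - 3778/7987 = 12196/7987 ≈ 1.5270)
u - M = 12196/7987 - (3332199872/210453031 + 689088*√2/210453031) = 12196/7987 + (-3332199872/210453031 - 689088*√2/210453031) = -24047595211588/1680888358597 - 689088*√2/210453031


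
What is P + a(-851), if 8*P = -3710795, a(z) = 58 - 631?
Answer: -3715379/8 ≈ -4.6442e+5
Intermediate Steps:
a(z) = -573
P = -3710795/8 (P = (1/8)*(-3710795) = -3710795/8 ≈ -4.6385e+5)
P + a(-851) = -3710795/8 - 573 = -3715379/8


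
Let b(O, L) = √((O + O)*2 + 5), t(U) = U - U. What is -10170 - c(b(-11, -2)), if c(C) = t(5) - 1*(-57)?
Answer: -10227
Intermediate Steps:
t(U) = 0
b(O, L) = √(5 + 4*O) (b(O, L) = √((2*O)*2 + 5) = √(4*O + 5) = √(5 + 4*O))
c(C) = 57 (c(C) = 0 - 1*(-57) = 0 + 57 = 57)
-10170 - c(b(-11, -2)) = -10170 - 1*57 = -10170 - 57 = -10227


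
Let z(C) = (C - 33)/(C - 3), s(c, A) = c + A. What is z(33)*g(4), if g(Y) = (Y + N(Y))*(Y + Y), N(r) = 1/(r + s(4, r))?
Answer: 0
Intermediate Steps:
s(c, A) = A + c
N(r) = 1/(4 + 2*r) (N(r) = 1/(r + (r + 4)) = 1/(r + (4 + r)) = 1/(4 + 2*r))
g(Y) = 2*Y*(Y + 1/(2*(2 + Y))) (g(Y) = (Y + 1/(2*(2 + Y)))*(Y + Y) = (Y + 1/(2*(2 + Y)))*(2*Y) = 2*Y*(Y + 1/(2*(2 + Y))))
z(C) = (-33 + C)/(-3 + C)
z(33)*g(4) = ((-33 + 33)/(-3 + 33))*(4*(1 + 2*4*(2 + 4))/(2 + 4)) = (0/30)*(4*(1 + 2*4*6)/6) = ((1/30)*0)*(4*(1/6)*(1 + 48)) = 0*(4*(1/6)*49) = 0*(98/3) = 0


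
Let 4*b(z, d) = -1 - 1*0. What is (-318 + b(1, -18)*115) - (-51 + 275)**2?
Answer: -202091/4 ≈ -50523.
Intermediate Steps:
b(z, d) = -1/4 (b(z, d) = (-1 - 1*0)/4 = (-1 + 0)/4 = (1/4)*(-1) = -1/4)
(-318 + b(1, -18)*115) - (-51 + 275)**2 = (-318 - 1/4*115) - (-51 + 275)**2 = (-318 - 115/4) - 1*224**2 = -1387/4 - 1*50176 = -1387/4 - 50176 = -202091/4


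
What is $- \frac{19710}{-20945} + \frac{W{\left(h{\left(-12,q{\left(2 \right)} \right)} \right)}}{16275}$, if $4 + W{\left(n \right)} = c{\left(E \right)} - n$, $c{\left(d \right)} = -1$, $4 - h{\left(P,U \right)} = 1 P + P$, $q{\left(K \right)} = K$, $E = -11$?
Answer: $\frac{21339271}{22725325} \approx 0.93901$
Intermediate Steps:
$h{\left(P,U \right)} = 4 - 2 P$ ($h{\left(P,U \right)} = 4 - \left(1 P + P\right) = 4 - \left(P + P\right) = 4 - 2 P$)
$W{\left(n \right)} = -5 - n$ ($W{\left(n \right)} = -4 - \left(1 + n\right) = -5 - n$)
$- \frac{19710}{-20945} + \frac{W{\left(h{\left(-12,q{\left(2 \right)} \right)} \right)}}{16275} = - \frac{19710}{-20945} + \frac{-5 - \left(4 - -24\right)}{16275} = \left(-19710\right) \left(- \frac{1}{20945}\right) + \left(-5 - \left(4 + 24\right)\right) \frac{1}{16275} = \frac{3942}{4189} + \left(-5 - 28\right) \frac{1}{16275} = \frac{3942}{4189} - \frac{11}{5425} = \frac{21339271}{22725325}$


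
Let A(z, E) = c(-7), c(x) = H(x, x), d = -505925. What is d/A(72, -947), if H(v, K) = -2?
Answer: 505925/2 ≈ 2.5296e+5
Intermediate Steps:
c(x) = -2
A(z, E) = -2
d/A(72, -947) = -505925/(-2) = -505925*(-1/2) = 505925/2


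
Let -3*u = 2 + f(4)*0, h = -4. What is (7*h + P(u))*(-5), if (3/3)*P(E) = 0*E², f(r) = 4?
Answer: 140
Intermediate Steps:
u = -⅔ (u = -(2 + 4*0)/3 = -(2 + 0)/3 = -⅓*2 = -⅔ ≈ -0.66667)
P(E) = 0 (P(E) = 0*E² = 0)
(7*h + P(u))*(-5) = (7*(-4) + 0)*(-5) = (-28 + 0)*(-5) = -28*(-5) = 140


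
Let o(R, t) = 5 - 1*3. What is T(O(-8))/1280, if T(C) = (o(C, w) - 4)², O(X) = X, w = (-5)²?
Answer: 1/320 ≈ 0.0031250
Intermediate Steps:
w = 25
o(R, t) = 2 (o(R, t) = 5 - 3 = 2)
T(C) = 4 (T(C) = (2 - 4)² = (-2)² = 4)
T(O(-8))/1280 = 4/1280 = 4*(1/1280) = 1/320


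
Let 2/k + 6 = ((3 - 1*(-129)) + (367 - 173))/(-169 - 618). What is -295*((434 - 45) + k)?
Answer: -289409455/2524 ≈ -1.1466e+5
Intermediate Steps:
k = -787/2524 (k = 2/(-6 + ((3 - 1*(-129)) + (367 - 173))/(-169 - 618)) = 2/(-6 + ((3 + 129) + 194)/(-787)) = 2/(-6 + (132 + 194)*(-1/787)) = 2/(-6 + 326*(-1/787)) = 2/(-6 - 326/787) = 2/(-5048/787) = 2*(-787/5048) = -787/2524 ≈ -0.31181)
-295*((434 - 45) + k) = -295*((434 - 45) - 787/2524) = -295*(389 - 787/2524) = -295*981049/2524 = -289409455/2524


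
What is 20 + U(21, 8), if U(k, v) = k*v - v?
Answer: 180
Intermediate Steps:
U(k, v) = -v + k*v
20 + U(21, 8) = 20 + 8*(-1 + 21) = 20 + 8*20 = 20 + 160 = 180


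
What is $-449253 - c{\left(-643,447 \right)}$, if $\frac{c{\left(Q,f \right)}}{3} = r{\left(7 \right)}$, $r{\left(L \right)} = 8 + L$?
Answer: $-449298$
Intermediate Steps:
$c{\left(Q,f \right)} = 45$ ($c{\left(Q,f \right)} = 3 \left(8 + 7\right) = 3 \cdot 15 = 45$)
$-449253 - c{\left(-643,447 \right)} = -449253 - 45 = -449298$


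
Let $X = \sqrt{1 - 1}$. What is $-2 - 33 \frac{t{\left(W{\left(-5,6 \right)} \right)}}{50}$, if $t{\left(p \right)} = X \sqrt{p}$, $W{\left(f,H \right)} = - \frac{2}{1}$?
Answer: $-2$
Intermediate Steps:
$X = 0$ ($X = \sqrt{0} = 0$)
$W{\left(f,H \right)} = -2$ ($W{\left(f,H \right)} = \left(-2\right) 1 = -2$)
$t{\left(p \right)} = 0$ ($t{\left(p \right)} = 0 \sqrt{p} = 0$)
$-2 - 33 \frac{t{\left(W{\left(-5,6 \right)} \right)}}{50} = -2 - 33 \cdot \frac{0}{50} = -2 - 33 \cdot 0 \cdot \frac{1}{50} = -2 - 0 = -2 + 0 = -2$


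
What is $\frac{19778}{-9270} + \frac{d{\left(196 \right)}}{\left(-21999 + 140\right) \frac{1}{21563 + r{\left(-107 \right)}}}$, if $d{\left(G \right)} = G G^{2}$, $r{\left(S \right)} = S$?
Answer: $- \frac{748801728831811}{101316465} \approx -7.3907 \cdot 10^{6}$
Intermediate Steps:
$d{\left(G \right)} = G^{3}$
$\frac{19778}{-9270} + \frac{d{\left(196 \right)}}{\left(-21999 + 140\right) \frac{1}{21563 + r{\left(-107 \right)}}} = \frac{19778}{-9270} + \frac{196^{3}}{\left(-21999 + 140\right) \frac{1}{21563 - 107}} = 19778 \left(- \frac{1}{9270}\right) + \frac{7529536}{\left(-21859\right) \frac{1}{21456}} = - \frac{9889}{4635} + \frac{7529536}{\left(-21859\right) \frac{1}{21456}} = - \frac{9889}{4635} + \frac{7529536}{- \frac{21859}{21456}} = - \frac{9889}{4635} + 7529536 \left(- \frac{21456}{21859}\right) = - \frac{9889}{4635} - \frac{161553724416}{21859} = - \frac{748801728831811}{101316465}$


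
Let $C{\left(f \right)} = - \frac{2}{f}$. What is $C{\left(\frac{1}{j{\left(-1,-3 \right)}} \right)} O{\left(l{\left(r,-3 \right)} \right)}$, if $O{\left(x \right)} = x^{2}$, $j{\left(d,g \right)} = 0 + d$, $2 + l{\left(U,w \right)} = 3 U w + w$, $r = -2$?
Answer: $338$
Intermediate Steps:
$l{\left(U,w \right)} = -2 + w + 3 U w$ ($l{\left(U,w \right)} = -2 + \left(3 U w + w\right) = -2 + \left(w + 3 U w\right) = -2 + w + 3 U w$)
$j{\left(d,g \right)} = d$
$C{\left(\frac{1}{j{\left(-1,-3 \right)}} \right)} O{\left(l{\left(r,-3 \right)} \right)} = - \frac{2}{\frac{1}{-1}} \left(-2 - 3 + 3 \left(-2\right) \left(-3\right)\right)^{2} = - \frac{2}{-1} \left(-2 - 3 + 18\right)^{2} = \left(-2\right) \left(-1\right) 13^{2} = 2 \cdot 169 = 338$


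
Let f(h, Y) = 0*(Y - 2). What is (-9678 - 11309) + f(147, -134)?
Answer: -20987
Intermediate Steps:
f(h, Y) = 0 (f(h, Y) = 0*(-2 + Y) = 0)
(-9678 - 11309) + f(147, -134) = (-9678 - 11309) + 0 = -20987 + 0 = -20987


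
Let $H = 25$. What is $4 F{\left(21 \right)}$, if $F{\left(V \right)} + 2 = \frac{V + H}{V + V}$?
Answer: $- \frac{76}{21} \approx -3.619$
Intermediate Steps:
$F{\left(V \right)} = -2 + \frac{25 + V}{2 V}$ ($F{\left(V \right)} = -2 + \frac{V + 25}{V + V} = -2 + \frac{25 + V}{2 V}$)
$4 F{\left(21 \right)} = 4 \frac{25 - 63}{2 \cdot 21} = 4 \cdot \frac{1}{2} \cdot \frac{1}{21} \left(25 - 63\right) = 4 \cdot \frac{1}{2} \cdot \frac{1}{21} \left(-38\right) = 4 \left(- \frac{19}{21}\right) = - \frac{76}{21}$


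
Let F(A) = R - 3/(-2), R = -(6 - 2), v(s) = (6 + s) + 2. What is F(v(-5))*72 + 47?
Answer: -133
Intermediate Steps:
v(s) = 8 + s
R = -4 (R = -1*4 = -4)
F(A) = -5/2 (F(A) = -4 - 3/(-2) = -4 - 3*(-½) = -4 + 3/2 = -5/2)
F(v(-5))*72 + 47 = -5/2*72 + 47 = -180 + 47 = -133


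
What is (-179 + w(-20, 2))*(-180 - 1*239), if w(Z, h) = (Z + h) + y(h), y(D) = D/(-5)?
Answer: 413553/5 ≈ 82711.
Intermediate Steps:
y(D) = -D/5 (y(D) = D*(-⅕) = -D/5)
w(Z, h) = Z + 4*h/5 (w(Z, h) = (Z + h) - h/5 = Z + 4*h/5)
(-179 + w(-20, 2))*(-180 - 1*239) = (-179 + (-20 + (⅘)*2))*(-180 - 1*239) = (-179 + (-20 + 8/5))*(-180 - 239) = (-179 - 92/5)*(-419) = -987/5*(-419) = 413553/5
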